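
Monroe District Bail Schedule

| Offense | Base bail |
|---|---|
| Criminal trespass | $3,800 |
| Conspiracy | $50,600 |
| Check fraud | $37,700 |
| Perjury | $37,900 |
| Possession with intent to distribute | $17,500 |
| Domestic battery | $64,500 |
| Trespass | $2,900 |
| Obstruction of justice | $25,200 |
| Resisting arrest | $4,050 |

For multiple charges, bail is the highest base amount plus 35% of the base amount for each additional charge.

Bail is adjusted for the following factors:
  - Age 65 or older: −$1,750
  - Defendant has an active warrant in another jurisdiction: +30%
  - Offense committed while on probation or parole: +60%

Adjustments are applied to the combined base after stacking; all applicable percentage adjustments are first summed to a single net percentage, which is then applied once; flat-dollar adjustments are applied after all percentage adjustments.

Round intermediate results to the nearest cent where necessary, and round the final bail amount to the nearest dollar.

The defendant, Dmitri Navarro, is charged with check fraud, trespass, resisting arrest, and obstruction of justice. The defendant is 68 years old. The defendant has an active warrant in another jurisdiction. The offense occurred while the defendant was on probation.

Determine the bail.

$91,260

Base amounts from the schedule: check fraud $37,700; trespass $2,900; resisting arrest $4,050; obstruction of justice $25,200.
Stacking rule: highest base plus 35% of each additional charge. Highest is check fraud at $37,700. Additional: $2,900 × 35% = $1,015; $4,050 × 35% = $1,417.50; $25,200 × 35% = $8,820. Combined base = $37,700 + $11,252.50 = $48,952.50.
Net percentage adjustment: +30% +60% = +90%. $48,952.50 × 1.9 = $93,009.75.
Age 65 or older (−$1,750 flat): $93,009.75 − $1,750 = $91,259.75.
Rounded to the nearest dollar: $91,260.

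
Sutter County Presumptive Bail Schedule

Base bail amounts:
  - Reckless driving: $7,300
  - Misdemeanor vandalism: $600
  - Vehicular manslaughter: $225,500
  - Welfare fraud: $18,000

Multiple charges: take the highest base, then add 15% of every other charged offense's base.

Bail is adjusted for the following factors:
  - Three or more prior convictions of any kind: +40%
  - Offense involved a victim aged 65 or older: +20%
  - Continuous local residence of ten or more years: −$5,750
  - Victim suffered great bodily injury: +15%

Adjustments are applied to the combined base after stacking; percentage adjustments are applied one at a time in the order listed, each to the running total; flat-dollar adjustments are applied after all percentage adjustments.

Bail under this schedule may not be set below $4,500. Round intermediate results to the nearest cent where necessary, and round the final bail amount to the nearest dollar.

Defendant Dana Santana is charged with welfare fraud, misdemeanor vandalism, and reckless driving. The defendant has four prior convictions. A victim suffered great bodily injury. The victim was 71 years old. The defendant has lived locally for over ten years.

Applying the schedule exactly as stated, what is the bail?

Base amounts from the schedule: welfare fraud $18,000; misdemeanor vandalism $600; reckless driving $7,300.
Stacking rule: highest base plus 15% of each additional charge. Highest is welfare fraud at $18,000. Additional: $600 × 15% = $90; $7,300 × 15% = $1,095. Combined base = $18,000 + $1,185 = $19,185.
Three or more prior convictions of any kind (+40%): $19,185 × 1.4 = $26,859.
Offense involved a victim aged 65 or older (+20%): $26,859 × 1.2 = $32,230.80.
Victim suffered great bodily injury (+15%): $32,230.80 × 1.15 = $37,065.42.
Continuous local residence of ten or more years (−$5,750 flat): $37,065.42 − $5,750 = $31,315.42.
$31,315.42 is at or above the $4,500 minimum.
Rounded to the nearest dollar: $31,315.

$31,315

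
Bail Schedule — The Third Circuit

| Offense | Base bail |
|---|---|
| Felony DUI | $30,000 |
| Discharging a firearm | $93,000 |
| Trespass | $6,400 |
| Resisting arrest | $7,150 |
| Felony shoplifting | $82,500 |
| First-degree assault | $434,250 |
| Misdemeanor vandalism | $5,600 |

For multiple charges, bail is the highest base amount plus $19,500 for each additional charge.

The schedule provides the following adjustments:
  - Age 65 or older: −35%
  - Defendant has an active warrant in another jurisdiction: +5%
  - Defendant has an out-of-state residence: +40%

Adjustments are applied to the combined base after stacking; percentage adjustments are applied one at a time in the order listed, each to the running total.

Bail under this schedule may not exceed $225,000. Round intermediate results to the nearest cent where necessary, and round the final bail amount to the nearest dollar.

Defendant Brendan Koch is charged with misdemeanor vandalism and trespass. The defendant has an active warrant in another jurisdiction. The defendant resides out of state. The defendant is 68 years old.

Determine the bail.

$24,747

Base amounts from the schedule: misdemeanor vandalism $5,600; trespass $6,400.
Stacking rule: highest base plus $19,500 per additional charge. Highest is trespass at $6,400; 1 additional charge → +$19,500. Combined base = $25,900.
Age 65 or older (−35%): $25,900 × 0.65 = $16,835.
Defendant has an active warrant in another jurisdiction (+5%): $16,835 × 1.05 = $17,676.75.
Defendant has an out-of-state residence (+40%): $17,676.75 × 1.4 = $24,747.45.
$24,747.45 is within the $225,000 maximum.
Rounded to the nearest dollar: $24,747.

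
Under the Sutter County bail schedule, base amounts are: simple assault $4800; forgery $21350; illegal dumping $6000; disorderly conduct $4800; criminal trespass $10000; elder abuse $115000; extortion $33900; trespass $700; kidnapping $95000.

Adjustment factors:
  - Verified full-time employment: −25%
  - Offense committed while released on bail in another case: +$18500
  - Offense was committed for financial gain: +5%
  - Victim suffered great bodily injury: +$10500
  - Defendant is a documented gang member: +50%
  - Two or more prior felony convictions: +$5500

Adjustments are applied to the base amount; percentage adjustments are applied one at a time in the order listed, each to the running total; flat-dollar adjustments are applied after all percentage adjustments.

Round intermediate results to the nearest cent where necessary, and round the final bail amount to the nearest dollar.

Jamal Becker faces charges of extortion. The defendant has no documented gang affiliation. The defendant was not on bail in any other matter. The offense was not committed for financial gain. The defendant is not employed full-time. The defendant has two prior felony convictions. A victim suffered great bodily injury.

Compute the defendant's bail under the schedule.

$49900

Base amounts from the schedule: extortion $33900.
Single charge. Combined base = $33900.
Victim suffered great bodily injury (+$10500 flat): $33900 + $10500 = $44400.
Two or more prior felony convictions (+$5500 flat): $44400 + $5500 = $49900.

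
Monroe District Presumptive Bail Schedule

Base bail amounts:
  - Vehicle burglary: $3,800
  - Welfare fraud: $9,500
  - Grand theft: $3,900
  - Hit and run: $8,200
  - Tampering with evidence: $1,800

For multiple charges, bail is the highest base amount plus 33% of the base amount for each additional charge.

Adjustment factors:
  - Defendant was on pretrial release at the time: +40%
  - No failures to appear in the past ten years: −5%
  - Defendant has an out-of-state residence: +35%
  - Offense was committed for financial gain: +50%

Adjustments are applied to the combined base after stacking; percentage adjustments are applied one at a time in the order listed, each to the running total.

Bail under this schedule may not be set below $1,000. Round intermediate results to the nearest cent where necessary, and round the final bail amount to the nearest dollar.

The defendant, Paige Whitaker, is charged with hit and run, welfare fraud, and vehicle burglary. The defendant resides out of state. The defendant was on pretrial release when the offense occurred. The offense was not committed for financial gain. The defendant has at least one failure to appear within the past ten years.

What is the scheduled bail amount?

Base amounts from the schedule: hit and run $8,200; welfare fraud $9,500; vehicle burglary $3,800.
Stacking rule: highest base plus 33% of each additional charge. Highest is welfare fraud at $9,500. Additional: $8,200 × 33% = $2,706; $3,800 × 33% = $1,254. Combined base = $9,500 + $3,960 = $13,460.
Defendant was on pretrial release at the time (+40%): $13,460 × 1.4 = $18,844.
Defendant has an out-of-state residence (+35%): $18,844 × 1.35 = $25,439.40.
$25,439.40 is at or above the $1,000 minimum.
Rounded to the nearest dollar: $25,439.

$25,439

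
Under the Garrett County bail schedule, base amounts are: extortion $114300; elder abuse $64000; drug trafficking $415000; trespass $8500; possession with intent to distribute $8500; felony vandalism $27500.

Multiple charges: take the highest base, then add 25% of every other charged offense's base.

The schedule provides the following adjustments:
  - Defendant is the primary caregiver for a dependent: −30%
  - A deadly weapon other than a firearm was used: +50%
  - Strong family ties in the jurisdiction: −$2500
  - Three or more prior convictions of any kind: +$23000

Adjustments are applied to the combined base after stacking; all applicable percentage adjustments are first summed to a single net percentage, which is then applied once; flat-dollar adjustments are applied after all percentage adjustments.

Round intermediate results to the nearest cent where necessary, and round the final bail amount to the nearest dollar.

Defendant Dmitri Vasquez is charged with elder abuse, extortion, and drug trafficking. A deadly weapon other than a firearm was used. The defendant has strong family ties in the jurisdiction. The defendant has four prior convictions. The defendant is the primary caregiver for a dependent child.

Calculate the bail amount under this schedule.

Base amounts from the schedule: elder abuse $64000; extortion $114300; drug trafficking $415000.
Stacking rule: highest base plus 25% of each additional charge. Highest is drug trafficking at $415000. Additional: $64000 × 25% = $16000; $114300 × 25% = $28575. Combined base = $415000 + $44575 = $459575.
Net percentage adjustment: −30% +50% = +20%. $459575 × 1.2 = $551490.
Strong family ties in the jurisdiction (−$2500 flat): $551490 − $2500 = $548990.
Three or more prior convictions of any kind (+$23000 flat): $548990 + $23000 = $571990.

$571990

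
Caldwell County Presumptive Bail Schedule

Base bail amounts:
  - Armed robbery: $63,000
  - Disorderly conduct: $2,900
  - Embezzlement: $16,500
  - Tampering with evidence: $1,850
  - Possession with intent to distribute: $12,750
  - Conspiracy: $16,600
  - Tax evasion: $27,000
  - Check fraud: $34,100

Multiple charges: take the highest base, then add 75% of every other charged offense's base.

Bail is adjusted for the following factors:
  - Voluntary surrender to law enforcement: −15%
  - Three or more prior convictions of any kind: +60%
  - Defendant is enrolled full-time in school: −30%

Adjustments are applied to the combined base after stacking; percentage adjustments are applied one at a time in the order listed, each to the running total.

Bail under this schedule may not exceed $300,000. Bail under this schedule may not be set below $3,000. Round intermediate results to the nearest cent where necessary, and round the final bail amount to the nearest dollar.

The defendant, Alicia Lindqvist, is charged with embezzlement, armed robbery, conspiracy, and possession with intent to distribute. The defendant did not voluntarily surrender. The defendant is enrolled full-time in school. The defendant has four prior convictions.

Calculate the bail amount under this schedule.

$109,074

Base amounts from the schedule: embezzlement $16,500; armed robbery $63,000; conspiracy $16,600; possession with intent to distribute $12,750.
Stacking rule: highest base plus 75% of each additional charge. Highest is armed robbery at $63,000. Additional: $16,500 × 75% = $12,375; $16,600 × 75% = $12,450; $12,750 × 75% = $9,562.50. Combined base = $63,000 + $34,387.50 = $97,387.50.
Three or more prior convictions of any kind (+60%): $97,387.50 × 1.6 = $155,820.
Defendant is enrolled full-time in school (−30%): $155,820 × 0.7 = $109,074.
$109,074 is within the $300,000 maximum.
$109,074 is at or above the $3,000 minimum.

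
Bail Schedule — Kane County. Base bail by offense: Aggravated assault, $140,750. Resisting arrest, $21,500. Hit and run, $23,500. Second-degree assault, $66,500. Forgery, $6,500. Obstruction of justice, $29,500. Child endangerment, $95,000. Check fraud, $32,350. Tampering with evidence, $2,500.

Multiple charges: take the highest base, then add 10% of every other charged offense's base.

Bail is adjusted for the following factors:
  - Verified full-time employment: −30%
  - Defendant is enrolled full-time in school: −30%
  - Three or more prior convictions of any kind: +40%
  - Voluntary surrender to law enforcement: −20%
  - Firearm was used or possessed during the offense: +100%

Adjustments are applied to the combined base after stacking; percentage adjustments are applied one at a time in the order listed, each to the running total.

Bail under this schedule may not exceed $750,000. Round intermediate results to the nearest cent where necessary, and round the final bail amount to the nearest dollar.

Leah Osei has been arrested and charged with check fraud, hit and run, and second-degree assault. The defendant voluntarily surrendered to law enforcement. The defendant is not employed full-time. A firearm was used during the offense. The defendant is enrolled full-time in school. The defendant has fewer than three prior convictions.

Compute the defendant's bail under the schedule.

$80,735

Base amounts from the schedule: check fraud $32,350; hit and run $23,500; second-degree assault $66,500.
Stacking rule: highest base plus 10% of each additional charge. Highest is second-degree assault at $66,500. Additional: $32,350 × 10% = $3,235; $23,500 × 10% = $2,350. Combined base = $66,500 + $5,585 = $72,085.
Defendant is enrolled full-time in school (−30%): $72,085 × 0.7 = $50,459.50.
Voluntary surrender to law enforcement (−20%): $50,459.50 × 0.8 = $40,367.60.
Firearm was used or possessed during the offense (+100%): $40,367.60 × 2 = $80,735.20.
$80,735.20 is within the $750,000 maximum.
Rounded to the nearest dollar: $80,735.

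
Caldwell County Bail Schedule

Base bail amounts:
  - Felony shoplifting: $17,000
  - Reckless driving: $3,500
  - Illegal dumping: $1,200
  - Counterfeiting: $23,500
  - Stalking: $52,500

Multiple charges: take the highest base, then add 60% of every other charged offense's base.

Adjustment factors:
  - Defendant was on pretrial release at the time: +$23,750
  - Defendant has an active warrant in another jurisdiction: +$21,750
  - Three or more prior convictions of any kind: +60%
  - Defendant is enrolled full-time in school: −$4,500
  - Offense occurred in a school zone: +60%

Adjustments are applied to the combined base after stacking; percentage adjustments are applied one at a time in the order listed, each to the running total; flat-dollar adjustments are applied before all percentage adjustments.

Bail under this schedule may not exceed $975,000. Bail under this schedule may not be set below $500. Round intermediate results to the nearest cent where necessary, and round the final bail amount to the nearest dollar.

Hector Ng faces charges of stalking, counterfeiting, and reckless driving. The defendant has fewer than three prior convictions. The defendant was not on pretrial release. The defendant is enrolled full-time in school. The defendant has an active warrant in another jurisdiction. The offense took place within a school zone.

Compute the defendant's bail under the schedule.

Base amounts from the schedule: stalking $52,500; counterfeiting $23,500; reckless driving $3,500.
Stacking rule: highest base plus 60% of each additional charge. Highest is stalking at $52,500. Additional: $23,500 × 60% = $14,100; $3,500 × 60% = $2,100. Combined base = $52,500 + $16,200 = $68,700.
Defendant has an active warrant in another jurisdiction (+$21,750 flat): $68,700 + $21,750 = $90,450.
Defendant is enrolled full-time in school (−$4,500 flat): $90,450 − $4,500 = $85,950.
Offense occurred in a school zone (+60%): $85,950 × 1.6 = $137,520.
$137,520 is within the $975,000 maximum.
$137,520 is at or above the $500 minimum.

$137,520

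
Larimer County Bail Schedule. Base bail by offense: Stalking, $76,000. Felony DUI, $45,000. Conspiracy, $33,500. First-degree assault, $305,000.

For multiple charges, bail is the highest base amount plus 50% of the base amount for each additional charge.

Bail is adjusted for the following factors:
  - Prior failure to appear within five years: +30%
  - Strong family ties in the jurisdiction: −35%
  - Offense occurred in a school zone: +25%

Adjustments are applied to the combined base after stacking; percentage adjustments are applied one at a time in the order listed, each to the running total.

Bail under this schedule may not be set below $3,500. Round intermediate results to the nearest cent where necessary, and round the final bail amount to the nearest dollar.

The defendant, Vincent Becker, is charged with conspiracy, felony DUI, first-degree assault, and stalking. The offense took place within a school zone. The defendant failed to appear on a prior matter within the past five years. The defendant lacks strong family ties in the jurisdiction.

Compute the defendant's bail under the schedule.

Base amounts from the schedule: conspiracy $33,500; felony DUI $45,000; first-degree assault $305,000; stalking $76,000.
Stacking rule: highest base plus 50% of each additional charge. Highest is first-degree assault at $305,000. Additional: $33,500 × 50% = $16,750; $45,000 × 50% = $22,500; $76,000 × 50% = $38,000. Combined base = $305,000 + $77,250 = $382,250.
Prior failure to appear within five years (+30%): $382,250 × 1.3 = $496,925.
Offense occurred in a school zone (+25%): $496,925 × 1.25 = $621,156.25.
$621,156.25 is at or above the $3,500 minimum.
Rounded to the nearest dollar: $621,156.

$621,156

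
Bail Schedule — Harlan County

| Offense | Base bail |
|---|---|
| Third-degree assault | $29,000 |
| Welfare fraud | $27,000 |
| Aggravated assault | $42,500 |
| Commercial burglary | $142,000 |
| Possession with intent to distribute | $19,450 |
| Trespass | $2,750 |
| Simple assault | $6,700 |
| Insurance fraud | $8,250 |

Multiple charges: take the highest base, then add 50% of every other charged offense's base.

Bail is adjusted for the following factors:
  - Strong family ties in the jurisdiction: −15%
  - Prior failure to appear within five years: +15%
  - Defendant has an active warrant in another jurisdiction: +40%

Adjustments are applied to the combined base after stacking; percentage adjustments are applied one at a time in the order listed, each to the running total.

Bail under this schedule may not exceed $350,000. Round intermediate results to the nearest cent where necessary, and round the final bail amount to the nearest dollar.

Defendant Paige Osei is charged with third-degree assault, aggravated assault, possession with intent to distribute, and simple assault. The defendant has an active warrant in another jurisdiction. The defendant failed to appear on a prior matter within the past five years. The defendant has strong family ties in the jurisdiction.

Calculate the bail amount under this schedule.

Base amounts from the schedule: third-degree assault $29,000; aggravated assault $42,500; possession with intent to distribute $19,450; simple assault $6,700.
Stacking rule: highest base plus 50% of each additional charge. Highest is aggravated assault at $42,500. Additional: $29,000 × 50% = $14,500; $19,450 × 50% = $9,725; $6,700 × 50% = $3,350. Combined base = $42,500 + $27,575 = $70,075.
Strong family ties in the jurisdiction (−15%): $70,075 × 0.85 = $59,563.75.
Prior failure to appear within five years (+15%): $59,563.75 × 1.15 = $68,498.31.
Defendant has an active warrant in another jurisdiction (+40%): $68,498.31 × 1.4 = $95,897.63.
$95,897.63 is within the $350,000 maximum.
Rounded to the nearest dollar: $95,898.

$95,898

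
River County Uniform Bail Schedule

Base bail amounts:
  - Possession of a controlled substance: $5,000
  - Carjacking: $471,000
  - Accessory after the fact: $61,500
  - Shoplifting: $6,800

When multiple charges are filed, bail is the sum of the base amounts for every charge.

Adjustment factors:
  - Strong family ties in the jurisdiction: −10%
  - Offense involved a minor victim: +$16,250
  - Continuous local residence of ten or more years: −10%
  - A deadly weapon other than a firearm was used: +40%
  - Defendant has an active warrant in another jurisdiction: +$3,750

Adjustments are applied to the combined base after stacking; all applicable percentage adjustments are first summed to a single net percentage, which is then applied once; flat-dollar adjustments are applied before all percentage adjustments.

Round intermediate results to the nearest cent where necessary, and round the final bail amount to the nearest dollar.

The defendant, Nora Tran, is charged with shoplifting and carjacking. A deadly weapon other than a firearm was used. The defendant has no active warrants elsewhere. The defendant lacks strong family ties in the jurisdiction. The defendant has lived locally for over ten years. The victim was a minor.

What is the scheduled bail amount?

$642,265

Base amounts from the schedule: shoplifting $6,800; carjacking $471,000.
Stacking rule: sum of all bases. $6,800 + $471,000 = $477,800.
Offense involved a minor victim (+$16,250 flat): $477,800 + $16,250 = $494,050.
Net percentage adjustment: −10% +40% = +30%. $494,050 × 1.3 = $642,265.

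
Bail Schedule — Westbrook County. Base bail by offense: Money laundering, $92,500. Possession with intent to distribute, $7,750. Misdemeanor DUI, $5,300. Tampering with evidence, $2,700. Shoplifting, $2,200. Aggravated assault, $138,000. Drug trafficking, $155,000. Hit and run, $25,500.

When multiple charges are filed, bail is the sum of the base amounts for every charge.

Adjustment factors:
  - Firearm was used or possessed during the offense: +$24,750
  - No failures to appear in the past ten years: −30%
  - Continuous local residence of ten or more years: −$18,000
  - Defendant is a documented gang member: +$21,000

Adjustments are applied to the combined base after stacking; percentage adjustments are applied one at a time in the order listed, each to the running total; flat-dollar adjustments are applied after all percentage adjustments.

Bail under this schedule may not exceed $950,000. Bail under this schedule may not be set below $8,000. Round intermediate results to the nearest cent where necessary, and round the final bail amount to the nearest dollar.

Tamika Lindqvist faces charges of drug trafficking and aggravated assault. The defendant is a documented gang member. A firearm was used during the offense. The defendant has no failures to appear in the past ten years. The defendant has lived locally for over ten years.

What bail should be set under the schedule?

$232,850

Base amounts from the schedule: drug trafficking $155,000; aggravated assault $138,000.
Stacking rule: sum of all bases. $155,000 + $138,000 = $293,000.
No failures to appear in the past ten years (−30%): $293,000 × 0.7 = $205,100.
Firearm was used or possessed during the offense (+$24,750 flat): $205,100 + $24,750 = $229,850.
Continuous local residence of ten or more years (−$18,000 flat): $229,850 − $18,000 = $211,850.
Defendant is a documented gang member (+$21,000 flat): $211,850 + $21,000 = $232,850.
$232,850 is within the $950,000 maximum.
$232,850 is at or above the $8,000 minimum.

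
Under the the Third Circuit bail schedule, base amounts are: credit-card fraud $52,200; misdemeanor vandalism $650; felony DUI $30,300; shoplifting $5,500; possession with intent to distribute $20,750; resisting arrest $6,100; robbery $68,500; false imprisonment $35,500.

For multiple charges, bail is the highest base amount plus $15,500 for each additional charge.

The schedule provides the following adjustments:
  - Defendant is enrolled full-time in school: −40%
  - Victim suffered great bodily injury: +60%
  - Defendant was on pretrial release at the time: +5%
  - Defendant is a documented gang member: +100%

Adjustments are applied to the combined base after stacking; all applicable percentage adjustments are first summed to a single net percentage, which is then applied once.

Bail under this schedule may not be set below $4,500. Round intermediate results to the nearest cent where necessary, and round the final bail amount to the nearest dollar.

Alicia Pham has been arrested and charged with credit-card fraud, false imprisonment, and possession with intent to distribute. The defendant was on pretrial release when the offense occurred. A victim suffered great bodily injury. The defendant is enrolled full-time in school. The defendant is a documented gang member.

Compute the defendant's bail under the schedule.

$187,200

Base amounts from the schedule: credit-card fraud $52,200; false imprisonment $35,500; possession with intent to distribute $20,750.
Stacking rule: highest base plus $15,500 per additional charge. Highest is credit-card fraud at $52,200; 2 additional charges → +$31,000. Combined base = $83,200.
Net percentage adjustment: −40% +60% +5% +100% = +125%. $83,200 × 2.25 = $187,200.
$187,200 is at or above the $4,500 minimum.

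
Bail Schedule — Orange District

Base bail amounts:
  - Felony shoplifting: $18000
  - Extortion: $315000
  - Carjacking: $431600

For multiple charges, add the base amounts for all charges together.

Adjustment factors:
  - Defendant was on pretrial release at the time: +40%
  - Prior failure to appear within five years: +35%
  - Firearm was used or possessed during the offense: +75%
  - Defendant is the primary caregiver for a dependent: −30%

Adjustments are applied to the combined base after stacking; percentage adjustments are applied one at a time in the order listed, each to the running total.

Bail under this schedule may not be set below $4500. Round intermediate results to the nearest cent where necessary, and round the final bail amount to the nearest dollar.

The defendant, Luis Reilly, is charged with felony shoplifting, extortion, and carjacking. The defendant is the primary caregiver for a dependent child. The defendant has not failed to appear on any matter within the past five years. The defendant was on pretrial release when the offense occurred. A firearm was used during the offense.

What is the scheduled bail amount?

$1311289

Base amounts from the schedule: felony shoplifting $18000; extortion $315000; carjacking $431600.
Stacking rule: sum of all bases. $18000 + $315000 + $431600 = $764600.
Defendant was on pretrial release at the time (+40%): $764600 × 1.4 = $1070440.
Firearm was used or possessed during the offense (+75%): $1070440 × 1.75 = $1873270.
Defendant is the primary caregiver for a dependent (−30%): $1873270 × 0.7 = $1311289.
$1311289 is at or above the $4500 minimum.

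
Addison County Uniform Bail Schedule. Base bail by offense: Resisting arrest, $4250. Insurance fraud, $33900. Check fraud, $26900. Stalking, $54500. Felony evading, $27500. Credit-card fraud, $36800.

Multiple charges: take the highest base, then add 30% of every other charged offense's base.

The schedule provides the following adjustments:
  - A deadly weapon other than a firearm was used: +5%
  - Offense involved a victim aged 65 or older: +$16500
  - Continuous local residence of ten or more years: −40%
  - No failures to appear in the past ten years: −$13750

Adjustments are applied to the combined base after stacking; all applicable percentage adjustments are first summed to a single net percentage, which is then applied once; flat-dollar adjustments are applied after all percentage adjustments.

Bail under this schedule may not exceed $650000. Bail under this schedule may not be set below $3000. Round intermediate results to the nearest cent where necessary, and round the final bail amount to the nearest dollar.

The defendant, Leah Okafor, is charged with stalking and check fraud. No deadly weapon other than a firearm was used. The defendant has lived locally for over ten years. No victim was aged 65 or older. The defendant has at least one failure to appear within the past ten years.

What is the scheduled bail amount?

Base amounts from the schedule: stalking $54500; check fraud $26900.
Stacking rule: highest base plus 30% of each additional charge. Highest is stalking at $54500. Additional: $26900 × 30% = $8070. Combined base = $54500 + $8070 = $62570.
Continuous local residence of ten or more years (−40%): $62570 × 0.6 = $37542.
$37542 is within the $650000 maximum.
$37542 is at or above the $3000 minimum.

$37542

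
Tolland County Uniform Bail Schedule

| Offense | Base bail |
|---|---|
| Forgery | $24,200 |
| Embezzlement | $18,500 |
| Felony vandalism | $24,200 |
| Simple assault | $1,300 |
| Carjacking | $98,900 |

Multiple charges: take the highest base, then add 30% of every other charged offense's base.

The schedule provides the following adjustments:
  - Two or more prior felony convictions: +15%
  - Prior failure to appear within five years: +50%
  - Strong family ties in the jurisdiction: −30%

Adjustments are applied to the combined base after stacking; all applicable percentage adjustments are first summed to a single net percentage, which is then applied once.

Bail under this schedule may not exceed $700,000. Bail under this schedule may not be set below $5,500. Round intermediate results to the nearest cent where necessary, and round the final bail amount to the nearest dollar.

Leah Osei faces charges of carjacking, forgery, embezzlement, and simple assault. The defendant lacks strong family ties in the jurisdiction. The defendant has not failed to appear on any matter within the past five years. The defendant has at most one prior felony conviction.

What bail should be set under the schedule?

$112,100

Base amounts from the schedule: carjacking $98,900; forgery $24,200; embezzlement $18,500; simple assault $1,300.
Stacking rule: highest base plus 30% of each additional charge. Highest is carjacking at $98,900. Additional: $24,200 × 30% = $7,260; $18,500 × 30% = $5,550; $1,300 × 30% = $390. Combined base = $98,900 + $13,200 = $112,100.
No adjustment factors apply to this defendant.
$112,100 is within the $700,000 maximum.
$112,100 is at or above the $5,500 minimum.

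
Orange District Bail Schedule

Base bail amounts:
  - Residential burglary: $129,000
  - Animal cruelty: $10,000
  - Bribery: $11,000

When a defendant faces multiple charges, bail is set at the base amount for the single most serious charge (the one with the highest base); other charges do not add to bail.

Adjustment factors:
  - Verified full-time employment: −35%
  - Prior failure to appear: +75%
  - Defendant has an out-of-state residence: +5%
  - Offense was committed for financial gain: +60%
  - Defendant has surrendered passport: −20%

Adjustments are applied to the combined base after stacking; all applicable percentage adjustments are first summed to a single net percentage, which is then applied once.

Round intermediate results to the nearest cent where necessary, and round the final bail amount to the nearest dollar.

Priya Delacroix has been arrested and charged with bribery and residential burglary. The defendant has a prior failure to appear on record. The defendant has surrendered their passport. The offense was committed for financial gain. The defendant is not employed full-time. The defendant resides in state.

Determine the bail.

$277,350

Base amounts from the schedule: bribery $11,000; residential burglary $129,000.
Stacking rule: use the highest base only. Highest is residential burglary at $129,000. Combined base = $129,000.
Net percentage adjustment: +75% +60% −20% = +115%. $129,000 × 2.15 = $277,350.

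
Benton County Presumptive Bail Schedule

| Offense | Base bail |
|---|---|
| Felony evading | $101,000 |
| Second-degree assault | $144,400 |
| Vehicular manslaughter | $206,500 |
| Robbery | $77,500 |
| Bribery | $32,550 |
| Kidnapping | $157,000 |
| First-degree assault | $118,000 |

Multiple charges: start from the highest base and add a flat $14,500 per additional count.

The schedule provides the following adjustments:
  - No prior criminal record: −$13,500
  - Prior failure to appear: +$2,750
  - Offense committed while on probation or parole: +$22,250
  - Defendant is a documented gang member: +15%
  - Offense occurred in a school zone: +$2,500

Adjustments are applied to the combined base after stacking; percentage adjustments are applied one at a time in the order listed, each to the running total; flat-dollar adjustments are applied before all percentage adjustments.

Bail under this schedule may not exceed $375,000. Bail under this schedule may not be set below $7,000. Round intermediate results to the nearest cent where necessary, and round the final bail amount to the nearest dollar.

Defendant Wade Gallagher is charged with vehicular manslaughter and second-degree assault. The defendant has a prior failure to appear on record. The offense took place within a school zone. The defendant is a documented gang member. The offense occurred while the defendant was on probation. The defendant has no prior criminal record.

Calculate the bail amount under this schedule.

Base amounts from the schedule: vehicular manslaughter $206,500; second-degree assault $144,400.
Stacking rule: highest base plus $14,500 per additional charge. Highest is vehicular manslaughter at $206,500; 1 additional charge → +$14,500. Combined base = $221,000.
No prior criminal record (−$13,500 flat): $221,000 − $13,500 = $207,500.
Prior failure to appear (+$2,750 flat): $207,500 + $2,750 = $210,250.
Offense committed while on probation or parole (+$22,250 flat): $210,250 + $22,250 = $232,500.
Offense occurred in a school zone (+$2,500 flat): $232,500 + $2,500 = $235,000.
Defendant is a documented gang member (+15%): $235,000 × 1.15 = $270,250.
$270,250 is within the $375,000 maximum.
$270,250 is at or above the $7,000 minimum.

$270,250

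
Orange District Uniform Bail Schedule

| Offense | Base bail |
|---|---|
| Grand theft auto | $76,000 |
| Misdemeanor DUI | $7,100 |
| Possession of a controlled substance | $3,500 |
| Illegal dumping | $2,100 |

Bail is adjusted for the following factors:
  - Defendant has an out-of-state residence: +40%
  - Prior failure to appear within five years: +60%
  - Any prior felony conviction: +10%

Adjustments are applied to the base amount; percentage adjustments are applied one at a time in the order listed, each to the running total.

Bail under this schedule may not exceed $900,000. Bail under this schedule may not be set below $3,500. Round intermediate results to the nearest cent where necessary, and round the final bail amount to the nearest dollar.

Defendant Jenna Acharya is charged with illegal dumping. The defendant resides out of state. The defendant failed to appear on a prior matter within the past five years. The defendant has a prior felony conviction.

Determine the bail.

$5,174

Base amounts from the schedule: illegal dumping $2,100.
Single charge. Combined base = $2,100.
Defendant has an out-of-state residence (+40%): $2,100 × 1.4 = $2,940.
Prior failure to appear within five years (+60%): $2,940 × 1.6 = $4,704.
Any prior felony conviction (+10%): $4,704 × 1.1 = $5,174.40.
$5,174.40 is within the $900,000 maximum.
$5,174.40 is at or above the $3,500 minimum.
Rounded to the nearest dollar: $5,174.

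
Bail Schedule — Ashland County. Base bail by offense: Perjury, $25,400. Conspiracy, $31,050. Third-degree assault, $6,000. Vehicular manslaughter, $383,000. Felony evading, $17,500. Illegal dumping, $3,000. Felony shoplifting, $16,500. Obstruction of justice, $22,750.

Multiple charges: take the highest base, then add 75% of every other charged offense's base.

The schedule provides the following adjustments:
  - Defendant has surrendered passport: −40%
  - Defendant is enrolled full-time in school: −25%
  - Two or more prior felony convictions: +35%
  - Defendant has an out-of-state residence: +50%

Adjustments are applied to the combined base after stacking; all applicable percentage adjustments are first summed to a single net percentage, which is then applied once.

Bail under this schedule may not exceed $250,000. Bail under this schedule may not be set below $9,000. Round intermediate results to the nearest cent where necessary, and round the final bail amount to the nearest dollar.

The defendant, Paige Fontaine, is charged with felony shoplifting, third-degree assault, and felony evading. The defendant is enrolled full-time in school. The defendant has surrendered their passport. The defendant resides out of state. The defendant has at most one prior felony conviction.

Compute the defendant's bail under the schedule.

$29,219

Base amounts from the schedule: felony shoplifting $16,500; third-degree assault $6,000; felony evading $17,500.
Stacking rule: highest base plus 75% of each additional charge. Highest is felony evading at $17,500. Additional: $16,500 × 75% = $12,375; $6,000 × 75% = $4,500. Combined base = $17,500 + $16,875 = $34,375.
Net percentage adjustment: −40% −25% +50% = −15%. $34,375 × 0.85 = $29,218.75.
$29,218.75 is within the $250,000 maximum.
$29,218.75 is at or above the $9,000 minimum.
Rounded to the nearest dollar: $29,219.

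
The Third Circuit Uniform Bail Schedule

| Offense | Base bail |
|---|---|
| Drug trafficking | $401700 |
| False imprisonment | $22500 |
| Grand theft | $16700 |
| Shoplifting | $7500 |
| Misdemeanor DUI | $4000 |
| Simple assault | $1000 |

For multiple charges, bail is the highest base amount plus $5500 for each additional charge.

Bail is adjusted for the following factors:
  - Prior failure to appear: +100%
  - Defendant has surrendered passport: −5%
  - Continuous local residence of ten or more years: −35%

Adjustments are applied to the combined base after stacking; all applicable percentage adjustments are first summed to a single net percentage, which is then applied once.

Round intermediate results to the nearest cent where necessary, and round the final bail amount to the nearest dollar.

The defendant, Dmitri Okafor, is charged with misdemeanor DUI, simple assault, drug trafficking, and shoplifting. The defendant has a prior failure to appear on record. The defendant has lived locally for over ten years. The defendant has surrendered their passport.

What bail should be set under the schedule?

Base amounts from the schedule: misdemeanor DUI $4000; simple assault $1000; drug trafficking $401700; shoplifting $7500.
Stacking rule: highest base plus $5500 per additional charge. Highest is drug trafficking at $401700; 3 additional charges → +$16500. Combined base = $418200.
Net percentage adjustment: +100% −5% −35% = +60%. $418200 × 1.6 = $669120.

$669120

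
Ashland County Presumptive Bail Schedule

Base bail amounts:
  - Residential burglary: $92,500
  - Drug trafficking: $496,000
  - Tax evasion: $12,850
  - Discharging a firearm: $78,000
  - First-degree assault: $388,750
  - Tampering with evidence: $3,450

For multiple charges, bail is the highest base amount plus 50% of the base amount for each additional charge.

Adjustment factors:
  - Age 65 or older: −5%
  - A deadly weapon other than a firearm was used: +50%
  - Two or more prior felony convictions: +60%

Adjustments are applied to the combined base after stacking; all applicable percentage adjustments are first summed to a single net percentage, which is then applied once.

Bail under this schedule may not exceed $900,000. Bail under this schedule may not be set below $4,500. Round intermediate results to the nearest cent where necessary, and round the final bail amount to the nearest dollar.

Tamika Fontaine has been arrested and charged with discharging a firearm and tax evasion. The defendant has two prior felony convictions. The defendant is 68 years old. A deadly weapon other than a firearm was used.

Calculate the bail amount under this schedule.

Base amounts from the schedule: discharging a firearm $78,000; tax evasion $12,850.
Stacking rule: highest base plus 50% of each additional charge. Highest is discharging a firearm at $78,000. Additional: $12,850 × 50% = $6,425. Combined base = $78,000 + $6,425 = $84,425.
Net percentage adjustment: −5% +50% +60% = +105%. $84,425 × 2.05 = $173,071.25.
$173,071.25 is within the $900,000 maximum.
$173,071.25 is at or above the $4,500 minimum.
Rounded to the nearest dollar: $173,071.

$173,071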